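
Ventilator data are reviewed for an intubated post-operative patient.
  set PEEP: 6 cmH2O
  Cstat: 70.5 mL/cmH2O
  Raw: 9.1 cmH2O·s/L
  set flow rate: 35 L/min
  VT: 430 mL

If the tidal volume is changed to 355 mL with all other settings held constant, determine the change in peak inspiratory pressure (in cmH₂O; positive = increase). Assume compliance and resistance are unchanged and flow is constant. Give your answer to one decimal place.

PIP = Vt/C + R·V̇ + PEEP (constant-flow equation of motion).
Only the elastic term changes: ΔPIP = ΔVt / C = (355 − 430) / 70.5 = -1.064 cmH2O.

-1.1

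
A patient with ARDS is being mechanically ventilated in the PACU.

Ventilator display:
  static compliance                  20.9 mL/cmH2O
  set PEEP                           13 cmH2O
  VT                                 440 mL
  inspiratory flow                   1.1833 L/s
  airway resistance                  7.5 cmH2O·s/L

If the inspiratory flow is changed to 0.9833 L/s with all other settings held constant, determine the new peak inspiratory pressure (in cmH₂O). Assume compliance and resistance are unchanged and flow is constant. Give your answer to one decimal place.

PIP = Vt/C + R·V̇ + PEEP (constant-flow equation of motion).
Only the resistive term changes: ΔPIP = R × ΔV̇ = 7.5 × (0.9833 − 1.1833) = 7.5 × -0.2 = -1.5 cmH2O.
Original PIP = 440/20.9 + 7.5×1.1833 + 13 = 42.927 cmH2O; new PIP = 42.927 + (-1.5) = 41.427 cmH2O.

41.4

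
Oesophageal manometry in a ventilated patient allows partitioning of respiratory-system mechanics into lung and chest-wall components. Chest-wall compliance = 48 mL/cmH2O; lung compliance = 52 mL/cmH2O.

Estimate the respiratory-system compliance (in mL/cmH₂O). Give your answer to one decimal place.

Lung and chest wall are elastances in series: 1/Crs = 1/CL + 1/Ccw.
1/Crs = 1/52 + 1/48 = 0.04006.
Crs = 24.963 mL/cmH2O.

25.0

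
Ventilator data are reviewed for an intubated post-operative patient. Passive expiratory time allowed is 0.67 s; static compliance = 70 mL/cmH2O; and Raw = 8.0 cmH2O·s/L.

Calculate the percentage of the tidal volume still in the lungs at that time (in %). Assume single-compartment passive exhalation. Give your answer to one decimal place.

τ = R × C = 8.0 × 70 mL/cmH2O = 8.0 × 0.070 L/cmH2O = 0.56 s.
Passive exhalation: V(t)/V₀ = e^(−t/τ) = e^(−0.67/0.56) = 0.3023.
Fraction remaining = 0.3023 → 30.23%.

30.2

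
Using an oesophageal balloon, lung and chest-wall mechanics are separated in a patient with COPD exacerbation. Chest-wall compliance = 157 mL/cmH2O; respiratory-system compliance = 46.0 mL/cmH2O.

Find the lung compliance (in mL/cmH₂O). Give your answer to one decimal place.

65.1

1/CL = 1/Crs − 1/Ccw.
1/CL = 1/46.0 − 1/157 = 0.01537.
CL = 65.062 mL/cmH2O.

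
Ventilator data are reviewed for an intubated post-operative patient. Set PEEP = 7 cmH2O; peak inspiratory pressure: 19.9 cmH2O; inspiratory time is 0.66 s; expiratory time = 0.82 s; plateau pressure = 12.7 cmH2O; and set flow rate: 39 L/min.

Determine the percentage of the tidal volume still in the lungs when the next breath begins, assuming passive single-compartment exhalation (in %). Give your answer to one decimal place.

37.4

Flow: 39 L/min ÷ 60 = 0.65 L/s.
Vt = flow × Ti = 0.65 L/s × 0.66 s × 1000 mL/L = 429.0 mL.
R = (PIP − Pplat)/V̇ = (19.9 − 12.7) / 0.65 = 7.2/0.65 = 11.077 cmH2O·s/L.
C = Vt/(Pplat − PEEP) = 429.0 / (12.7 − 7) = 429.0/5.7 = 75.263 mL/cmH2O.
τ = R × C = 11.077 × 0.07526 L/cmH2O = 0.8337 s.
Fraction remaining at end-expiration = e^(−Te/τ) = e^(−0.82/0.8337) = 0.374 → 37.4%.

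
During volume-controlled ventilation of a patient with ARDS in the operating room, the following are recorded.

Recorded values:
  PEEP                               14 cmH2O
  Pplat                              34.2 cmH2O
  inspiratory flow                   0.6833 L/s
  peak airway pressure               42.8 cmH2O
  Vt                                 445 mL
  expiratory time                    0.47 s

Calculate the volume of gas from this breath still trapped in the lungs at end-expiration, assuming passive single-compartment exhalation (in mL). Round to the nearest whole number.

R = (PIP − Pplat)/V̇ = (42.8 − 34.2) / 0.6833 = 8.6/0.6833 = 12.586 cmH2O·s/L.
C = Vt/(Pplat − PEEP) = 445.0 / (34.2 − 14) = 445.0/20.2 = 22.03 mL/cmH2O.
τ = R × C = 12.586 × 0.02203 L/cmH2O = 0.2773 s.
Fraction remaining = e^(−Te/τ) = e^(−0.47/0.2773) = 0.1836.
Trapped volume = 445.0 × 0.1836 = 81.702 mL.

82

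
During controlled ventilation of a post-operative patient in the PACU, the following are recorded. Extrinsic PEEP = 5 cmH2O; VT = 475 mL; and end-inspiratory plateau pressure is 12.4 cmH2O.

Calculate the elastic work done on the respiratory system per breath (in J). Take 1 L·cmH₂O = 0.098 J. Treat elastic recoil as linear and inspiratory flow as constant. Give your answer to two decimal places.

Elastic work ≈ ½ × (Pplat − PEEP) × Vt = 0.5 × (12.4 − 5) × 0.475 L = 0.5 × 7.4 × 0.475 = 1.758 L·cmH2O.
× 0.098 J/(L·cmH2O) → 0.1723 J.

0.17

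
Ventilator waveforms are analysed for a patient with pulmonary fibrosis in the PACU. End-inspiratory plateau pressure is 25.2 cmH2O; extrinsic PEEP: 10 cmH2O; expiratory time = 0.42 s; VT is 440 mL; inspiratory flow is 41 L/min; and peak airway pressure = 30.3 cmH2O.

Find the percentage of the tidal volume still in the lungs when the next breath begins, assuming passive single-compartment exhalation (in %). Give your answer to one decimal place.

Flow: 41 L/min ÷ 60 = 0.6833 L/s.
R = (PIP − Pplat)/V̇ = (30.3 − 25.2) / 0.6833 = 5.1/0.6833 = 7.464 cmH2O·s/L.
C = Vt/(Pplat − PEEP) = 440.0 / (25.2 − 10) = 440.0/15.2 = 28.947 mL/cmH2O.
τ = R × C = 7.464 × 0.02895 L/cmH2O = 0.2161 s.
Fraction remaining at end-expiration = e^(−Te/τ) = e^(−0.42/0.2161) = 0.1432 → 14.32%.

14.3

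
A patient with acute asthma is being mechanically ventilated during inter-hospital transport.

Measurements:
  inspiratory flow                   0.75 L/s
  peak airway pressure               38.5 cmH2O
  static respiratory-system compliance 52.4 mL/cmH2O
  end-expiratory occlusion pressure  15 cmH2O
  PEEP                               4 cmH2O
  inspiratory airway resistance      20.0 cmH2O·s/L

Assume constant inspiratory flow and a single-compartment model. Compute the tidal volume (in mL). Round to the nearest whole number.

Total PEEP = 15 cmH2O (set 4 + intrinsic 11); this is the baseline alveolar pressure.
Equation of motion (constant flow): PIP = Vt/C + R·V̇ + PEEP.
Vt/C = PIP − R·V̇ − PEEP = 38.5 − 15.0 − 15 = 8.5 cmH2O.
Vt = C × 8.5 = 52.4 × 8.5 = 445.4 mL.

445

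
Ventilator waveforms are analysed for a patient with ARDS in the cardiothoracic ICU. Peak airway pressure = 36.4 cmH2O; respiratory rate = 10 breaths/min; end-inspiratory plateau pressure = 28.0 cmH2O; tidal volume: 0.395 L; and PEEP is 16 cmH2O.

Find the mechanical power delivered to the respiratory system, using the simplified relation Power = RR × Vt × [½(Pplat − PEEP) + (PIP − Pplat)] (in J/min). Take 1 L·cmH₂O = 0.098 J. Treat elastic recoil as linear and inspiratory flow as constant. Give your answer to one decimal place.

Per-breath work = Vt × [½(Pplat−PEEP) + (PIP−Pplat)] = 0.395 × [0.5×12.0 + 8.4] = 0.395 × 14.4 = 5.688 L·cmH2O.
Power = 10 × 5.688 = 56.88 L·cmH2O/min.
× 0.098 J/(L·cmH2O) → 5.574 J/min.

5.6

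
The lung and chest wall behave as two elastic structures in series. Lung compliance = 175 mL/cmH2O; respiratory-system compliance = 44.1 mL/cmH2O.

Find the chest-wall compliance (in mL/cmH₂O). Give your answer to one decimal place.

1/Ccw = 1/Crs − 1/CL.
1/Ccw = 1/44.1 − 1/175 = 0.01696.
Ccw = 58.962 mL/cmH2O.

59.0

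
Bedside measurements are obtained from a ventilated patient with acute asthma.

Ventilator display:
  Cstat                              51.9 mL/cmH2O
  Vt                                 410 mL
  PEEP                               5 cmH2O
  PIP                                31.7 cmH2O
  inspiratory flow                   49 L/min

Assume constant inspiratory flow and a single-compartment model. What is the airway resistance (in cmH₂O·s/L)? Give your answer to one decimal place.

Flow: 49 L/min ÷ 60 = 0.8167 L/s.
Equation of motion (constant flow): PIP = Vt/C + R·V̇ + PEEP.
R·V̇ = PIP − Vt/C − PEEP = 31.7 − 410/51.9 − 5 = 31.7 − 7.9 − 5 = 18.8 cmH2O.
R = 18.8 / 0.8167 = 23.019 cmH2O·s/L.

23.0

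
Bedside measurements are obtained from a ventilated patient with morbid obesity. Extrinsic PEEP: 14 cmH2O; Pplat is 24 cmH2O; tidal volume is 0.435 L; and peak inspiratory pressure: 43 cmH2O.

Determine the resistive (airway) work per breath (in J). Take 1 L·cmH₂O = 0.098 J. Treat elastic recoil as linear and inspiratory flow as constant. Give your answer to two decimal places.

With constant inspiratory flow the resistive pressure is constant at PIP − Pplat = 43 − 24 = 19.0 cmH2O, so resistive work = 19.0 × 0.435 = 8.265 L·cmH2O.
× 0.098 J/(L·cmH2O) → 0.81 J.

0.81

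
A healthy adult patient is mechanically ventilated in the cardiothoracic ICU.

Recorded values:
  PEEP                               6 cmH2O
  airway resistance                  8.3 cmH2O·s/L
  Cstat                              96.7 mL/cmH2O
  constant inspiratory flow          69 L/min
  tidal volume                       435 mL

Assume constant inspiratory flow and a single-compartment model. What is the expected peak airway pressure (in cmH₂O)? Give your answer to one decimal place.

20.0

Flow: 69 L/min ÷ 60 = 1.15 L/s.
Equation of motion (constant flow): PIP = Vt/C + R·V̇ + PEEP.
PIP = 435/96.7 + 8.3×1.15 + 6 = 4.498 + 9.545 + 6 = 20.043 cmH2O.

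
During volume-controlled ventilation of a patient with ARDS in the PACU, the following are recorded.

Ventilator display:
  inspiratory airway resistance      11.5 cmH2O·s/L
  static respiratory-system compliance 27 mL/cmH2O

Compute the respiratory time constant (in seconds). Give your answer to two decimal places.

τ = R × C = 11.5 × 27 mL/cmH2O = 11.5 × 0.027 L/cmH2O = 0.3105 s.

0.31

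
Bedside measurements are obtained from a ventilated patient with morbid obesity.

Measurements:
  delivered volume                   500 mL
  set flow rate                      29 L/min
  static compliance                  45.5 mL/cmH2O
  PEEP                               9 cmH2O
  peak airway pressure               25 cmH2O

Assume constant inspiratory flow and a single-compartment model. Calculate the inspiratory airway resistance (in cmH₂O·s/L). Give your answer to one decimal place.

10.4

Flow: 29 L/min ÷ 60 = 0.4833 L/s.
Equation of motion (constant flow): PIP = Vt/C + R·V̇ + PEEP.
R·V̇ = PIP − Vt/C − PEEP = 25 − 500/45.5 − 9 = 25 − 10.989 − 9 = 5.011 cmH2O.
R = 5.011 / 0.4833 = 10.368 cmH2O·s/L.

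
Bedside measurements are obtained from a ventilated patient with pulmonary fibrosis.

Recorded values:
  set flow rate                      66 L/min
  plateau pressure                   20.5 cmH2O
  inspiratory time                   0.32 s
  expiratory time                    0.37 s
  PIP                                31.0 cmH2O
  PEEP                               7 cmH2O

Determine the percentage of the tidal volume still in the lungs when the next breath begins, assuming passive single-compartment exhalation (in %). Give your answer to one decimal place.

Flow: 66 L/min ÷ 60 = 1.1 L/s.
Vt = flow × Ti = 1.1 L/s × 0.32 s × 1000 mL/L = 352.0 mL.
R = (PIP − Pplat)/V̇ = (31.0 − 20.5) / 1.1 = 10.5/1.1 = 9.545 cmH2O·s/L.
C = Vt/(Pplat − PEEP) = 352.0 / (20.5 − 7) = 352.0/13.5 = 26.074 mL/cmH2O.
τ = R × C = 9.545 × 0.02607 L/cmH2O = 0.2488 s.
Fraction remaining at end-expiration = e^(−Te/τ) = e^(−0.37/0.2488) = 0.226 → 22.6%.

22.6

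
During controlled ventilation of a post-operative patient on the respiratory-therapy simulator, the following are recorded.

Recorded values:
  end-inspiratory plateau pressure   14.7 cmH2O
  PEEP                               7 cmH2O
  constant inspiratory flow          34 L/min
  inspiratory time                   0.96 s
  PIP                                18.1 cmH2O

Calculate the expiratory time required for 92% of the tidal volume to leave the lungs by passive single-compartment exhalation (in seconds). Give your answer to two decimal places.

1.07

Flow: 34 L/min ÷ 60 = 0.5667 L/s.
Vt = flow × Ti = 0.5667 L/s × 0.96 s × 1000 mL/L = 544.03 mL.
R = (PIP − Pplat)/V̇ = (18.1 − 14.7) / 0.5667 = 3.4/0.5667 = 6.0 cmH2O·s/L.
C = Vt/(Pplat − PEEP) = 544.03 / (14.7 − 7) = 544.03/7.7 = 70.653 mL/cmH2O.
τ = R × C = 6.0 × 0.07065 L/cmH2O = 0.4239 s.
t = −τ·ln(1 − 0.92) = −0.4239·ln(0.08) = 1.071 s.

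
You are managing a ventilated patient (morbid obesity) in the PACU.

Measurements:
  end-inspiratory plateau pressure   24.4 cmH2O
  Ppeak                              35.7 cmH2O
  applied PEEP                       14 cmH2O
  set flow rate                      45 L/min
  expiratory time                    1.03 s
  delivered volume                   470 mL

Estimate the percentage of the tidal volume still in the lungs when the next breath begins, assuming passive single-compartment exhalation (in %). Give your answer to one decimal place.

Flow: 45 L/min ÷ 60 = 0.75 L/s.
R = (PIP − Pplat)/V̇ = (35.7 − 24.4) / 0.75 = 11.3/0.75 = 15.067 cmH2O·s/L.
C = Vt/(Pplat − PEEP) = 470.0 / (24.4 − 14) = 470.0/10.4 = 45.192 mL/cmH2O.
τ = R × C = 15.067 × 0.04519 L/cmH2O = 0.6809 s.
Fraction remaining at end-expiration = e^(−Te/τ) = e^(−1.03/0.6809) = 0.2203 → 22.03%.

22.0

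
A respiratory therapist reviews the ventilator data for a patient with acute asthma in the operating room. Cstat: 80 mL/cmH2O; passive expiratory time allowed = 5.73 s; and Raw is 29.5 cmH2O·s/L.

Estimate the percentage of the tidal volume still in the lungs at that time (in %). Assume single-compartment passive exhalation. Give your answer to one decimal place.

8.8

τ = R × C = 29.5 × 80 mL/cmH2O = 29.5 × 0.080 L/cmH2O = 2.36 s.
Passive exhalation: V(t)/V₀ = e^(−t/τ) = e^(−5.73/2.36) = 0.08822.
Fraction remaining = 0.08822 → 8.822%.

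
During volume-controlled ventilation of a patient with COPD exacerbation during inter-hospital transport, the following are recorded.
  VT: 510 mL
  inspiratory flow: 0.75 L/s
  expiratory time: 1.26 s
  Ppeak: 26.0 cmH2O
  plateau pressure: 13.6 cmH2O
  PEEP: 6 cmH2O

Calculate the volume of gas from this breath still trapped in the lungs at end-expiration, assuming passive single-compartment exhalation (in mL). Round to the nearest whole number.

R = (PIP − Pplat)/V̇ = (26.0 − 13.6) / 0.75 = 12.4/0.75 = 16.533 cmH2O·s/L.
C = Vt/(Pplat − PEEP) = 510.0 / (13.6 − 6) = 510.0/7.6 = 67.105 mL/cmH2O.
τ = R × C = 16.533 × 0.06711 L/cmH2O = 1.11 s.
Fraction remaining = e^(−Te/τ) = e^(−1.26/1.11) = 0.3214.
Trapped volume = 510.0 × 0.3214 = 163.91 mL.

164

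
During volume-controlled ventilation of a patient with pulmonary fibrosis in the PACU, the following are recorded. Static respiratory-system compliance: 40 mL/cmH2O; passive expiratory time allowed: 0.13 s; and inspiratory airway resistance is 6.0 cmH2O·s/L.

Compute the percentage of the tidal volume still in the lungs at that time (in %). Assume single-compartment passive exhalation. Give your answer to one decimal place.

58.2

τ = R × C = 6.0 × 40 mL/cmH2O = 6.0 × 0.040 L/cmH2O = 0.24 s.
Passive exhalation: V(t)/V₀ = e^(−t/τ) = e^(−0.13/0.24) = 0.5818.
Fraction remaining = 0.5818 → 58.18%.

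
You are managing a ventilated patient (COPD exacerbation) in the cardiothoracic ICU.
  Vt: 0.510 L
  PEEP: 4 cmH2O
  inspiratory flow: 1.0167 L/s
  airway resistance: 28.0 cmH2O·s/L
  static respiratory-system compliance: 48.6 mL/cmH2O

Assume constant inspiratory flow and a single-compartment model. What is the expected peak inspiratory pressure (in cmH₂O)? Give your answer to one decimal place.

43.0

Equation of motion (constant flow): PIP = Vt/C + R·V̇ + PEEP.
PIP = 510/48.6 + 28.0×1.0167 + 4 = 10.494 + 28.468 + 4 = 42.962 cmH2O.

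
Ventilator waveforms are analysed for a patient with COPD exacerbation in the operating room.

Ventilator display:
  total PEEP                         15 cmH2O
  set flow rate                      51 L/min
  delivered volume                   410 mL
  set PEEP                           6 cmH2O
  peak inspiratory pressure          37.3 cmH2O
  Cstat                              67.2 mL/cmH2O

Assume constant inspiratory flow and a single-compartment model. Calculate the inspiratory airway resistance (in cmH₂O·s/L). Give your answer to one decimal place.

Flow: 51 L/min ÷ 60 = 0.85 L/s.
Total PEEP = 15 cmH2O (set 6 + intrinsic 9); this is the baseline alveolar pressure.
Equation of motion (constant flow): PIP = Vt/C + R·V̇ + PEEP.
R·V̇ = PIP − Vt/C − PEEP = 37.3 − 410/67.2 − 15 = 37.3 − 6.101 − 15 = 16.199 cmH2O.
R = 16.199 / 0.85 = 19.058 cmH2O·s/L.

19.1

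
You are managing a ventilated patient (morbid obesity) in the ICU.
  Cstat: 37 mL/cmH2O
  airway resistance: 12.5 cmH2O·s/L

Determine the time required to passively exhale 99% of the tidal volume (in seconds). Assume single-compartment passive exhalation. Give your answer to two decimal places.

2.13

τ = R × C = 12.5 × 37 mL/cmH2O = 12.5 × 0.037 L/cmH2O = 0.4625 s.
Exhaled fraction f = 1 − e^(−t/τ) → t = −τ·ln(1 − f) = −0.4625·ln(0.01) = 2.13 s.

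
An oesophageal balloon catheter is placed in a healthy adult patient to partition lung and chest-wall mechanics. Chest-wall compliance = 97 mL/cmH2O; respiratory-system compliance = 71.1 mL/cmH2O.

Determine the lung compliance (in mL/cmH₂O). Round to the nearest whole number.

266

1/CL = 1/Crs − 1/Ccw.
1/CL = 1/71.1 − 1/97 = 0.003755.
CL = 266.31 mL/cmH2O.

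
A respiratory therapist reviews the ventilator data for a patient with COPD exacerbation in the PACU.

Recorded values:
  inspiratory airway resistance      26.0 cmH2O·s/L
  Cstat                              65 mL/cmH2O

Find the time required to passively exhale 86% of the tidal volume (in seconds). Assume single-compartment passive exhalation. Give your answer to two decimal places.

τ = R × C = 26.0 × 65 mL/cmH2O = 26.0 × 0.065 L/cmH2O = 1.69 s.
Exhaled fraction f = 1 − e^(−t/τ) → t = −τ·ln(1 − f) = −1.69·ln(0.14) = 3.323 s.

3.32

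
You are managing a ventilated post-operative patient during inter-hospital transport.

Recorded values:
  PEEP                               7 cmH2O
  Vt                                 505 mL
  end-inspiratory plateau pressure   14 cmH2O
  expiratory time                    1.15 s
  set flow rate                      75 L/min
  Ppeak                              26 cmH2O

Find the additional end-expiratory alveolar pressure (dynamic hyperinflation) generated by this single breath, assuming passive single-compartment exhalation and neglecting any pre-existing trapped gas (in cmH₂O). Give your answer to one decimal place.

1.3

Flow: 75 L/min ÷ 60 = 1.25 L/s.
R = (PIP − Pplat)/V̇ = (26 − 14) / 1.25 = 12.0/1.25 = 9.6 cmH2O·s/L.
C = Vt/(Pplat − PEEP) = 505.0 / (14 − 7) = 505.0/7.0 = 72.143 mL/cmH2O.
τ = R × C = 9.6 × 0.07214 L/cmH2O = 0.6925 s.
Fraction remaining = e^(−Te/τ) = e^(−1.15/0.6925) = 0.19; trapped volume = 505.0 × 0.19 = 95.95 mL.
Additional alveolar pressure from trapping ≈ V_trapped / C = 95.95 / 72.143 = 1.33 cmH2O.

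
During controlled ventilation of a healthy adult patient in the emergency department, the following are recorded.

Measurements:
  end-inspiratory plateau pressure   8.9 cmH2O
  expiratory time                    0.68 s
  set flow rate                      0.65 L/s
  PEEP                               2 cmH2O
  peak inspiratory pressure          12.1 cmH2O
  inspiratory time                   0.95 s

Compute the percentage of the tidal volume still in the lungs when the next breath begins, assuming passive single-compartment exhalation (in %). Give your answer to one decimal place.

21.4

Vt = flow × Ti = 0.65 L/s × 0.95 s × 1000 mL/L = 617.5 mL.
R = (PIP − Pplat)/V̇ = (12.1 − 8.9) / 0.65 = 3.2/0.65 = 4.923 cmH2O·s/L.
C = Vt/(Pplat − PEEP) = 617.5 / (8.9 − 2) = 617.5/6.9 = 89.493 mL/cmH2O.
τ = R × C = 4.923 × 0.08949 L/cmH2O = 0.4406 s.
Fraction remaining at end-expiration = e^(−Te/τ) = e^(−0.68/0.4406) = 0.2137 → 21.37%.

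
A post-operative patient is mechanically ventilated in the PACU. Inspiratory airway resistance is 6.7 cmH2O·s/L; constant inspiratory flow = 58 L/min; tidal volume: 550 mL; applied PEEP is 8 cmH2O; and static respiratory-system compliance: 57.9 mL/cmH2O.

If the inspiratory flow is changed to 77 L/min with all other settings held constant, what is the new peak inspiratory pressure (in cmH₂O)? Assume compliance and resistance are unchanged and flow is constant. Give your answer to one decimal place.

Flow: 58 L/min ÷ 60 = 0.9667 L/s.
New flow: 77 L/min ÷ 60 = 1.2833 L/s.
PIP = Vt/C + R·V̇ + PEEP (constant-flow equation of motion).
Only the resistive term changes: ΔPIP = R × ΔV̇ = 6.7 × (1.2833 − 0.9667) = 6.7 × 0.3166 = 2.121 cmH2O.
Original PIP = 550/57.9 + 6.7×0.9667 + 8 = 23.976 cmH2O; new PIP = 23.976 + (2.121) = 26.097 cmH2O.

26.1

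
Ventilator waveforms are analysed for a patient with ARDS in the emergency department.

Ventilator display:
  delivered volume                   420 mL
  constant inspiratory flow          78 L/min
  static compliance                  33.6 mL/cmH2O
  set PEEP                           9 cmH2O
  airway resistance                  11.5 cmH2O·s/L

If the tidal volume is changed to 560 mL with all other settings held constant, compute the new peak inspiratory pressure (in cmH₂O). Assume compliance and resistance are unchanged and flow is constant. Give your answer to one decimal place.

40.6

Flow: 78 L/min ÷ 60 = 1.3 L/s.
PIP = Vt/C + R·V̇ + PEEP (constant-flow equation of motion).
Only the elastic term changes: ΔPIP = ΔVt / C = (560 − 420) / 33.6 = 4.167 cmH2O.
Original PIP = 420/33.6 + 11.5×1.3 + 9 = 36.45 cmH2O; new PIP = 36.45 + (4.167) = 40.617 cmH2O.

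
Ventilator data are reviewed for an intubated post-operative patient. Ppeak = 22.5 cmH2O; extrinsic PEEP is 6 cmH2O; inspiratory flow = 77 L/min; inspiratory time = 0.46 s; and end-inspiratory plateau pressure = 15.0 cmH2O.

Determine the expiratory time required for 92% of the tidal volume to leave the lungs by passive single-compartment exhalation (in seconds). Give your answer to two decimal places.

Flow: 77 L/min ÷ 60 = 1.2833 L/s.
Vt = flow × Ti = 1.2833 L/s × 0.46 s × 1000 mL/L = 590.32 mL.
R = (PIP − Pplat)/V̇ = (22.5 − 15.0) / 1.2833 = 7.5/1.2833 = 5.844 cmH2O·s/L.
C = Vt/(Pplat − PEEP) = 590.32 / (15.0 − 6) = 590.32/9.0 = 65.591 mL/cmH2O.
τ = R × C = 5.844 × 0.06559 L/cmH2O = 0.3833 s.
t = −τ·ln(1 − 0.92) = −0.3833·ln(0.08) = 0.9681 s.

0.97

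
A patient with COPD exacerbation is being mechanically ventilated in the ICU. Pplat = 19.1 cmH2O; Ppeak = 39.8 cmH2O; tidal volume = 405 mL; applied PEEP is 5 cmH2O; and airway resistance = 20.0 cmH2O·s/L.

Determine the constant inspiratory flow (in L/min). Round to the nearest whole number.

flow = (PIP − Pplat) / Raw = (39.8 − 19.1) / 20.0 = 1.035 L/s × 60 = 62.1 L/min.

62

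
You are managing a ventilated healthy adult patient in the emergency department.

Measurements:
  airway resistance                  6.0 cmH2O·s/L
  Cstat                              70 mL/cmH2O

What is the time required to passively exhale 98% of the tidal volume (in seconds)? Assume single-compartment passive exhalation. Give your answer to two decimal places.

1.64

τ = R × C = 6.0 × 70 mL/cmH2O = 6.0 × 0.070 L/cmH2O = 0.42 s.
Exhaled fraction f = 1 − e^(−t/τ) → t = −τ·ln(1 − f) = −0.42·ln(0.02) = 1.643 s.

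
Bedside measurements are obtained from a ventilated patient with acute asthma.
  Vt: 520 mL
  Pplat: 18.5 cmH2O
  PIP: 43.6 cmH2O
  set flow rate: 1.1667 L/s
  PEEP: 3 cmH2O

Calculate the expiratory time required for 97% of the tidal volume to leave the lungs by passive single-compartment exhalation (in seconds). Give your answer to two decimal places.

R = (PIP − Pplat)/V̇ = (43.6 − 18.5) / 1.1667 = 25.1/1.1667 = 21.514 cmH2O·s/L.
C = Vt/(Pplat − PEEP) = 520.0 / (18.5 − 3) = 520.0/15.5 = 33.548 mL/cmH2O.
τ = R × C = 21.514 × 0.03355 L/cmH2O = 0.7218 s.
t = −τ·ln(1 − 0.97) = −0.7218·ln(0.03) = 2.531 s.

2.53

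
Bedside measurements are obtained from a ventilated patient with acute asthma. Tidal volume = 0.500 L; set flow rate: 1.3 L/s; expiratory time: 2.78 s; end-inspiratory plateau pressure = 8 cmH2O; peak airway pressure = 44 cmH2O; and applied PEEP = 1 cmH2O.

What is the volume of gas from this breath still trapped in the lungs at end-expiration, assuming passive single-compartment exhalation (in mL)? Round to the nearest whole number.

123

R = (PIP − Pplat)/V̇ = (44 − 8) / 1.3 = 36.0/1.3 = 27.692 cmH2O·s/L.
C = Vt/(Pplat − PEEP) = 500.0 / (8 − 1) = 500.0/7.0 = 71.429 mL/cmH2O.
τ = R × C = 27.692 × 0.07143 L/cmH2O = 1.978 s.
Fraction remaining = e^(−Te/τ) = e^(−2.78/1.978) = 0.2453.
Trapped volume = 500.0 × 0.2453 = 122.65 mL.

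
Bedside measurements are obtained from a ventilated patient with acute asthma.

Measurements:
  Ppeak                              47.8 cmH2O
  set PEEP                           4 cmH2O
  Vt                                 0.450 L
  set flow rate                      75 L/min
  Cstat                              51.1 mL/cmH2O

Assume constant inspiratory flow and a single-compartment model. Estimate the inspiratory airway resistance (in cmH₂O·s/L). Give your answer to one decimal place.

Flow: 75 L/min ÷ 60 = 1.25 L/s.
Equation of motion (constant flow): PIP = Vt/C + R·V̇ + PEEP.
R·V̇ = PIP − Vt/C − PEEP = 47.8 − 450/51.1 − 4 = 47.8 − 8.806 − 4 = 34.994 cmH2O.
R = 34.994 / 1.25 = 27.995 cmH2O·s/L.

28.0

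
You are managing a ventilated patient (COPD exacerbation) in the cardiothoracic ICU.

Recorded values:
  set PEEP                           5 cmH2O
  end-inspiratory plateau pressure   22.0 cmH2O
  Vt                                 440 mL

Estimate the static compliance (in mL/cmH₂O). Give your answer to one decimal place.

Cstat = Vt / (Pplat − PEEP) = 440 / (22.0 − 5) = 440 / 17.0 = 25.882 mL/cmH2O.

25.9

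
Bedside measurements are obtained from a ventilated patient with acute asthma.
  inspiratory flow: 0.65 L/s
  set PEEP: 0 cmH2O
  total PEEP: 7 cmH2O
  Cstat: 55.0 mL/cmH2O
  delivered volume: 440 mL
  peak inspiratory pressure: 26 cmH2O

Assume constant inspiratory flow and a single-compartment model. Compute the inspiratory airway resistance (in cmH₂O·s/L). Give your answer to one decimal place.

16.9

Total PEEP = 7 cmH2O (set 0 + intrinsic 7); this is the baseline alveolar pressure.
Equation of motion (constant flow): PIP = Vt/C + R·V̇ + PEEP.
R·V̇ = PIP − Vt/C − PEEP = 26 − 440/55.0 − 7 = 26 − 8.0 − 7 = 11.0 cmH2O.
R = 11.0 / 0.65 = 16.923 cmH2O·s/L.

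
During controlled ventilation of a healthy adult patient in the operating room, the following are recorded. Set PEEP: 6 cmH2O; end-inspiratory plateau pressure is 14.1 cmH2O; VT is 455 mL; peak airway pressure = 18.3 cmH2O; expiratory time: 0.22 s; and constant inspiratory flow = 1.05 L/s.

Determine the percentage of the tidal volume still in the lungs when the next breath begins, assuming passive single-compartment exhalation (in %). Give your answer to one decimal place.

R = (PIP − Pplat)/V̇ = (18.3 − 14.1) / 1.05 = 4.2/1.05 = 4.0 cmH2O·s/L.
C = Vt/(Pplat − PEEP) = 455.0 / (14.1 − 6) = 455.0/8.1 = 56.173 mL/cmH2O.
τ = R × C = 4.0 × 0.05617 L/cmH2O = 0.2247 s.
Fraction remaining at end-expiration = e^(−Te/τ) = e^(−0.22/0.2247) = 0.3757 → 37.57%.

37.6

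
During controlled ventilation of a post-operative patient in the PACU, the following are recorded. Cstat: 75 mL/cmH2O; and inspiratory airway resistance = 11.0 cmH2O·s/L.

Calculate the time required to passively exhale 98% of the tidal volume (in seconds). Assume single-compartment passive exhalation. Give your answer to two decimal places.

τ = R × C = 11.0 × 75 mL/cmH2O = 11.0 × 0.075 L/cmH2O = 0.825 s.
Exhaled fraction f = 1 − e^(−t/τ) → t = −τ·ln(1 − f) = −0.825·ln(0.02) = 3.227 s.

3.23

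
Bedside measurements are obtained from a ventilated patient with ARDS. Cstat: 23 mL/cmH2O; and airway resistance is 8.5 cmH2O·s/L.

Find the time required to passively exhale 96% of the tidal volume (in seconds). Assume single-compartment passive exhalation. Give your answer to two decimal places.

τ = R × C = 8.5 × 23 mL/cmH2O = 8.5 × 0.023 L/cmH2O = 0.1955 s.
Exhaled fraction f = 1 − e^(−t/τ) → t = −τ·ln(1 − f) = −0.1955·ln(0.04) = 0.6293 s.

0.63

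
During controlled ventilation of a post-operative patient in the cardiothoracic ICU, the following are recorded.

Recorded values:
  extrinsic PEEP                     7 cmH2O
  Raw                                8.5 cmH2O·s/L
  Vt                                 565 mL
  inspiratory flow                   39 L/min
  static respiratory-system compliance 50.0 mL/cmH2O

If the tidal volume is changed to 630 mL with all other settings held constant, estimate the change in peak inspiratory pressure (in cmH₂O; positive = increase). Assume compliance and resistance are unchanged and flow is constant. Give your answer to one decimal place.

PIP = Vt/C + R·V̇ + PEEP (constant-flow equation of motion).
Only the elastic term changes: ΔPIP = ΔVt / C = (630 − 565) / 50.0 = 1.3 cmH2O.

1.3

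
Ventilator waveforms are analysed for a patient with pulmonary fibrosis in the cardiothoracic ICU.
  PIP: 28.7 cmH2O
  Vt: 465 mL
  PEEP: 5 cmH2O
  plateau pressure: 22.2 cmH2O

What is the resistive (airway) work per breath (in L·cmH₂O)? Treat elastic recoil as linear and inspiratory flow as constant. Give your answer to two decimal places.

With constant inspiratory flow the resistive pressure is constant at PIP − Pplat = 28.7 − 22.2 = 6.5 cmH2O, so resistive work = 6.5 × 0.465 = 3.023 L·cmH2O.

3.02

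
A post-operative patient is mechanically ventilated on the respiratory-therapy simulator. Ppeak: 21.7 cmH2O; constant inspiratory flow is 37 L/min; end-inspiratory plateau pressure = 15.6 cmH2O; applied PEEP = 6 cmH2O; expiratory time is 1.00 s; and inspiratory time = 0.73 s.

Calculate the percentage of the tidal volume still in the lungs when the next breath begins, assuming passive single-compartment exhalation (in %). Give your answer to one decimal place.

Flow: 37 L/min ÷ 60 = 0.6167 L/s.
Vt = flow × Ti = 0.6167 L/s × 0.73 s × 1000 mL/L = 450.19 mL.
R = (PIP − Pplat)/V̇ = (21.7 − 15.6) / 0.6167 = 6.1/0.6167 = 9.891 cmH2O·s/L.
C = Vt/(Pplat − PEEP) = 450.19 / (15.6 − 6) = 450.19/9.6 = 46.895 mL/cmH2O.
τ = R × C = 9.891 × 0.0469 L/cmH2O = 0.4639 s.
Fraction remaining at end-expiration = e^(−Te/τ) = e^(−1.00/0.4639) = 0.1158 → 11.58%.

11.6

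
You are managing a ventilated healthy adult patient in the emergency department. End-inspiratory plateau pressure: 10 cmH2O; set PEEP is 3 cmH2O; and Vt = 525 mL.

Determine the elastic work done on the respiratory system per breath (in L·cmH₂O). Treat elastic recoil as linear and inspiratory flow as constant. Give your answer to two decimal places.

1.84

Elastic work ≈ ½ × (Pplat − PEEP) × Vt = 0.5 × (10 − 3) × 0.525 L = 0.5 × 7.0 × 0.525 = 1.838 L·cmH2O.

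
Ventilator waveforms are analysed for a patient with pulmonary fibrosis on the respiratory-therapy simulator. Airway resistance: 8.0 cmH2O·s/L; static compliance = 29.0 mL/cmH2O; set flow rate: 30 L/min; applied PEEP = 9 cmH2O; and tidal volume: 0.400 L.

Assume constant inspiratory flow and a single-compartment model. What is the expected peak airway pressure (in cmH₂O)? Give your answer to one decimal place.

26.8

Flow: 30 L/min ÷ 60 = 0.5 L/s.
Equation of motion (constant flow): PIP = Vt/C + R·V̇ + PEEP.
PIP = 400/29.0 + 8.0×0.5 + 9 = 13.793 + 4.0 + 9 = 26.793 cmH2O.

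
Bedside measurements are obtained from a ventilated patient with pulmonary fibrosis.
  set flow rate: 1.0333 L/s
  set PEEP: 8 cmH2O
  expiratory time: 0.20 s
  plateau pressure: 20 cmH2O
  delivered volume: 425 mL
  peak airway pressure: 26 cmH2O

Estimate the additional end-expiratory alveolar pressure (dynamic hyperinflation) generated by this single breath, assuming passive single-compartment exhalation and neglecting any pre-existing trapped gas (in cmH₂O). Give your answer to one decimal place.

R = (PIP − Pplat)/V̇ = (26 − 20) / 1.0333 = 6.0/1.0333 = 5.807 cmH2O·s/L.
C = Vt/(Pplat − PEEP) = 425.0 / (20 − 8) = 425.0/12.0 = 35.417 mL/cmH2O.
τ = R × C = 5.807 × 0.03542 L/cmH2O = 0.2057 s.
Fraction remaining = e^(−Te/τ) = e^(−0.20/0.2057) = 0.3782; trapped volume = 425.0 × 0.3782 = 160.74 mL.
Additional alveolar pressure from trapping ≈ V_trapped / C = 160.74 / 35.417 = 4.538 cmH2O.

4.5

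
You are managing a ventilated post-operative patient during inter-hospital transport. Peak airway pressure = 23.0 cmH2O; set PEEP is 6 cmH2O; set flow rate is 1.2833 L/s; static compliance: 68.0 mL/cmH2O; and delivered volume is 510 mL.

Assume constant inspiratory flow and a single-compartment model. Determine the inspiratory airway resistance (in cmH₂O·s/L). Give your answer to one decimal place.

Equation of motion (constant flow): PIP = Vt/C + R·V̇ + PEEP.
R·V̇ = PIP − Vt/C − PEEP = 23.0 − 510/68.0 − 6 = 23.0 − 7.5 − 6 = 9.5 cmH2O.
R = 9.5 / 1.2833 = 7.403 cmH2O·s/L.

7.4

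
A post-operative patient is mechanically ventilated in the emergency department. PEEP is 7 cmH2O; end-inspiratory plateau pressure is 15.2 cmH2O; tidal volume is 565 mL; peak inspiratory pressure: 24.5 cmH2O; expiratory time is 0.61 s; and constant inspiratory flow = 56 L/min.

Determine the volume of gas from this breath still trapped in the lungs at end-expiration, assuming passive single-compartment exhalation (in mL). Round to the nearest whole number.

Flow: 56 L/min ÷ 60 = 0.9333 L/s.
R = (PIP − Pplat)/V̇ = (24.5 − 15.2) / 0.9333 = 9.3/0.9333 = 9.965 cmH2O·s/L.
C = Vt/(Pplat − PEEP) = 565.0 / (15.2 − 7) = 565.0/8.2 = 68.902 mL/cmH2O.
τ = R × C = 9.965 × 0.0689 L/cmH2O = 0.6866 s.
Fraction remaining = e^(−Te/τ) = e^(−0.61/0.6866) = 0.4113.
Trapped volume = 565.0 × 0.4113 = 232.38 mL.

232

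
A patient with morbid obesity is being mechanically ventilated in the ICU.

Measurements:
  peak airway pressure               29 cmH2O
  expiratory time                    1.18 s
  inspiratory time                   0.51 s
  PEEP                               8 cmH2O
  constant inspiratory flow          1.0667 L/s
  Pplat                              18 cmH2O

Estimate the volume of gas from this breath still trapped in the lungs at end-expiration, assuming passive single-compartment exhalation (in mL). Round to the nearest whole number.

Vt = flow × Ti = 1.0667 L/s × 0.51 s × 1000 mL/L = 544.02 mL.
R = (PIP − Pplat)/V̇ = (29 − 18) / 1.0667 = 11.0/1.0667 = 10.312 cmH2O·s/L.
C = Vt/(Pplat − PEEP) = 544.02 / (18 − 8) = 544.02/10.0 = 54.402 mL/cmH2O.
τ = R × C = 10.312 × 0.0544 L/cmH2O = 0.561 s.
Fraction remaining = e^(−Te/τ) = e^(−1.18/0.561) = 0.122.
Trapped volume = 544.02 × 0.122 = 66.37 mL.

66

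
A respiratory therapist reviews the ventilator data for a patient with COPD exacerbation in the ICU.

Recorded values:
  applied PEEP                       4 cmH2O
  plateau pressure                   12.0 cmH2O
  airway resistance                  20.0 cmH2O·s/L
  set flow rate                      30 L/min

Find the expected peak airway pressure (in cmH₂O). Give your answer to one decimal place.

Flow: 30 L/min ÷ 60 = 0.5 L/s.
PIP = Pplat + Raw × flow = 12.0 + 20.0 × 0.5 = 12.0 + 10.0 = 22.0 cmH2O.

22.0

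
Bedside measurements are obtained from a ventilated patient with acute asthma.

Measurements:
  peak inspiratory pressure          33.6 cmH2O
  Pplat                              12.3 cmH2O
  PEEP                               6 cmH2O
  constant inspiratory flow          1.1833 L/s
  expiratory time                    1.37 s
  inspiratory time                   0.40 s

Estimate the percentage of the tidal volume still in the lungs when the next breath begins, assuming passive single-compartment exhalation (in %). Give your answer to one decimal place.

36.3

Vt = flow × Ti = 1.1833 L/s × 0.40 s × 1000 mL/L = 473.32 mL.
R = (PIP − Pplat)/V̇ = (33.6 − 12.3) / 1.1833 = 21.3/1.1833 = 18.001 cmH2O·s/L.
C = Vt/(Pplat − PEEP) = 473.32 / (12.3 − 6) = 473.32/6.3 = 75.13 mL/cmH2O.
τ = R × C = 18.001 × 0.07513 L/cmH2O = 1.352 s.
Fraction remaining at end-expiration = e^(−Te/τ) = e^(−1.37/1.352) = 0.363 → 36.3%.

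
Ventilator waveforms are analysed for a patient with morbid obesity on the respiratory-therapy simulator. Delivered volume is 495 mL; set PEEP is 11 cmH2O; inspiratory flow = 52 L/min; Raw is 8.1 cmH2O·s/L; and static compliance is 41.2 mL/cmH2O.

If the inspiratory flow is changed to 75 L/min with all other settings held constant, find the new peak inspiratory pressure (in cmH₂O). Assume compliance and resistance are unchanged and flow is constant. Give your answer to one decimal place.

33.1

Flow: 52 L/min ÷ 60 = 0.8667 L/s.
New flow: 75 L/min ÷ 60 = 1.25 L/s.
PIP = Vt/C + R·V̇ + PEEP (constant-flow equation of motion).
Only the resistive term changes: ΔPIP = R × ΔV̇ = 8.1 × (1.25 − 0.8667) = 8.1 × 0.3833 = 3.105 cmH2O.
Original PIP = 495/41.2 + 8.1×0.8667 + 11 = 30.035 cmH2O; new PIP = 30.035 + (3.105) = 33.14 cmH2O.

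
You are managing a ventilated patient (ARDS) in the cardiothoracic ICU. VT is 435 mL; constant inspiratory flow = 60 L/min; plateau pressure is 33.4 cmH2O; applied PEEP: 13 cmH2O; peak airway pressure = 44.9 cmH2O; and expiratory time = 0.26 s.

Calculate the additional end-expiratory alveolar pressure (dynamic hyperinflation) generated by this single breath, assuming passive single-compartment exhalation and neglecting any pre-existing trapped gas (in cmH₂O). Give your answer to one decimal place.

7.1

Flow: 60 L/min ÷ 60 = 1 L/s.
R = (PIP − Pplat)/V̇ = (44.9 − 33.4) / 1 = 11.5/1 = 11.5 cmH2O·s/L.
C = Vt/(Pplat − PEEP) = 435.0 / (33.4 − 13) = 435.0/20.4 = 21.324 mL/cmH2O.
τ = R × C = 11.5 × 0.02132 L/cmH2O = 0.2452 s.
Fraction remaining = e^(−Te/τ) = e^(−0.26/0.2452) = 0.3463; trapped volume = 435.0 × 0.3463 = 150.64 mL.
Additional alveolar pressure from trapping ≈ V_trapped / C = 150.64 / 21.324 = 7.064 cmH2O.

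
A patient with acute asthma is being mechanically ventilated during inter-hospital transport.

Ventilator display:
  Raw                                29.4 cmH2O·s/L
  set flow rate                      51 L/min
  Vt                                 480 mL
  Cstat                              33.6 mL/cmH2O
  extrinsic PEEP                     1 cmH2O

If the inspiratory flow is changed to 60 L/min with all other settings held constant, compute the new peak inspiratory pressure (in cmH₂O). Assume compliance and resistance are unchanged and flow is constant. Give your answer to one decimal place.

Flow: 51 L/min ÷ 60 = 0.85 L/s.
New flow: 60 L/min ÷ 60 = 1 L/s.
PIP = Vt/C + R·V̇ + PEEP (constant-flow equation of motion).
Only the resistive term changes: ΔPIP = R × ΔV̇ = 29.4 × (1 − 0.85) = 29.4 × 0.15 = 4.41 cmH2O.
Original PIP = 480/33.6 + 29.4×0.85 + 1 = 40.276 cmH2O; new PIP = 40.276 + (4.41) = 44.686 cmH2O.

44.7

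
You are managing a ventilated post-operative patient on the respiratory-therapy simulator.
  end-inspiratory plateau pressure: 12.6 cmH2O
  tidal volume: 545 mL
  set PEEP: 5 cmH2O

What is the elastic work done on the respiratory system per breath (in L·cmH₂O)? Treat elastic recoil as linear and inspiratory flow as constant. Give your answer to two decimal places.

Elastic work ≈ ½ × (Pplat − PEEP) × Vt = 0.5 × (12.6 − 5) × 0.545 L = 0.5 × 7.6 × 0.545 = 2.071 L·cmH2O.

2.07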